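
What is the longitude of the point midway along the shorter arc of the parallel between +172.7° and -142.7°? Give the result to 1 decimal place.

Signed shortest Δλ from +172.7° to -142.7° is +44.6°.
Midpoint longitude = +172.7° + (+44.6°)/2 = +172.7° + 22.3° = +195.0°.
Normalise into (−180°, 180°]: -165.0°.
(The naïve average (+172.7 + -142.7)/2 = 15.0° is on the wrong side of the globe.)

-165.0°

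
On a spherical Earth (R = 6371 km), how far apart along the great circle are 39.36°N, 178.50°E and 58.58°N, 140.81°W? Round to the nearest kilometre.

Δλ = -140.81 − 178.50 = -319.31°; wrapped into (−180°, 180°]: 40.69°.
Δφ = 58.58 − 39.36 = 19.22°.
a = sin²(Δφ/2) + cos φ₁ · cos φ₂ · sin²(Δλ/2) = 0.076590.
c = 2·atan2(√a, √(1−a)) = 0.56082 rad → d = 6371·c ≈ 3572.97 km.

3573 km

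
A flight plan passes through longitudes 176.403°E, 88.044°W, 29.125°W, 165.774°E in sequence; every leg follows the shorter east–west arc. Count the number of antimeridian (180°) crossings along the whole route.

Leg 1: +176.403° → -88.044°, shortest Δλ = 95.553° (east) — crosses 180°.
Leg 2: -88.044° → -29.125°, shortest Δλ = 58.919° (east) — does not cross 180°.
Leg 3: -29.125° → +165.774°, shortest Δλ = -165.101° (west) — crosses 180°.
Total crossings: 2.

2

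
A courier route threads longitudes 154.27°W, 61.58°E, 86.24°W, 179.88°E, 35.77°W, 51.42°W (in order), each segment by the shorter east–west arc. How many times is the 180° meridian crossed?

3

Leg 1: -154.27° → +61.58°, shortest Δλ = -144.15° (west) — crosses 180°.
Leg 2: +61.58° → -86.24°, shortest Δλ = -147.82° (west) — does not cross 180°.
Leg 3: -86.24° → +179.88°, shortest Δλ = -93.88° (west) — crosses 180°.
Leg 4: +179.88° → -35.77°, shortest Δλ = 144.35° (east) — crosses 180°.
Leg 5: -35.77° → -51.42°, shortest Δλ = -15.65° (west) — does not cross 180°.
Total crossings: 3.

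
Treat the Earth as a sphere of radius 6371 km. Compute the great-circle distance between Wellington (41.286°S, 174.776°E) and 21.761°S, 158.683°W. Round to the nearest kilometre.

Δλ = -158.683 − 174.776 = -333.459°; wrapped into (−180°, 180°]: 26.541°.
Δφ = -21.761 − -41.286 = 19.525°.
a = sin²(Δφ/2) + cos φ₁ · cos φ₂ · sin²(Δλ/2) = 0.065525.
c = 2·atan2(√a, √(1−a)) = 0.51772 rad → d = 6371·c ≈ 3298.39 km.

3298 km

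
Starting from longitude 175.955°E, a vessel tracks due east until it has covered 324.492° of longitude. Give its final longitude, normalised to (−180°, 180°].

Start at +175.955°; shift +324.492° → +500.447°.
+500.447° lies outside (−180°, 180°]; subtract 360° → +140.447°.

140.447°E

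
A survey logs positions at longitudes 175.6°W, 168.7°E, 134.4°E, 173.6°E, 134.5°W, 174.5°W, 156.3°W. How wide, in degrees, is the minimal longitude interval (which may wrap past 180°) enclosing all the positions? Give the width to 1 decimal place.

Sort the longitudes: -175.6°, -174.5°, -156.3°, -134.5°, +134.4°, +168.7°, +173.6°.
Eastward gaps between consecutive values (wrapping around): 1.1°, 18.2°, 21.8°, 268.9°, 34.3°, 4.9°, 10.8°.
Largest gap = 268.9° ⇒ minimal covering band is its complement: 360° − 268.9° = 91.1°.
Band runs from +134.4° eastward to -134.5°, crossing the antimeridian.

91.1°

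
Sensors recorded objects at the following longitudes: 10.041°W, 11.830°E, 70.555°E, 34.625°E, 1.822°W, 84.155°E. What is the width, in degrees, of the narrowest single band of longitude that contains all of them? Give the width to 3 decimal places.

Sort the longitudes: -10.041°, -1.822°, +11.830°, +34.625°, +70.555°, +84.155°.
Eastward gaps between consecutive values (wrapping around): 8.219°, 13.652°, 22.795°, 35.930°, 13.600°, 265.804°.
Largest gap = 265.804° ⇒ minimal covering band is its complement: 360° − 265.804° = 94.196°.
Band runs from -10.041° eastward to +84.155°.

94.196°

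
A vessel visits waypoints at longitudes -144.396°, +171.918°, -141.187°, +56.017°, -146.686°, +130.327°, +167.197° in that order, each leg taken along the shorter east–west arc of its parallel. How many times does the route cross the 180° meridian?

Leg 1: -144.396° → +171.918°, shortest Δλ = -43.686° (west) — crosses 180°.
Leg 2: +171.918° → -141.187°, shortest Δλ = 46.895° (east) — crosses 180°.
Leg 3: -141.187° → +56.017°, shortest Δλ = -162.796° (west) — crosses 180°.
Leg 4: +56.017° → -146.686°, shortest Δλ = 157.297° (east) — crosses 180°.
Leg 5: -146.686° → +130.327°, shortest Δλ = -82.987° (west) — crosses 180°.
Leg 6: +130.327° → +167.197°, shortest Δλ = 36.87° (east) — does not cross 180°.
Total crossings: 5.

5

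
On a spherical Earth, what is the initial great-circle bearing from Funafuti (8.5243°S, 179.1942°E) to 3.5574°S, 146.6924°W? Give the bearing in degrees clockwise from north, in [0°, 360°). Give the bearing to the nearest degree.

Δλ = -146.6924 − 179.1942 = -325.8866°; wrapped into (−180°, 180°]: 34.1134°.
θ = atan2( sin Δλ · cos φ₂ , cos φ₁ · sin φ₂ − sin φ₁ · cos φ₂ · cos Δλ )
  = atan2(0.55975, 0.06112) = 83.768° → normalised to [0°, 360°): 83.768°.

84°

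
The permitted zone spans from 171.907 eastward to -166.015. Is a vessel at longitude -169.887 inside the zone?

Yes

Band width going east from +171.907° to -166.015°: ((-166.015 − 171.907) mod 360) = 22.078°.
Offset of -169.887° east of the west edge: ((-169.887 − 171.907) mod 360) = 18.206°.
18.206° ≤ 22.078° ⇒ inside.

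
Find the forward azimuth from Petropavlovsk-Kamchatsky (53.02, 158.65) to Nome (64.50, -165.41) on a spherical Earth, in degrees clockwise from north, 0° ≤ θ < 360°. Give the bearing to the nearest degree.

Δλ = -165.41 − 158.65 = -324.06°; wrapped into (−180°, 180°]: 35.94°.
θ = atan2( sin Δλ · cos φ₂ , cos φ₁ · sin φ₂ − sin φ₁ · cos φ₂ · cos Δλ )
  = atan2(0.25268, 0.26450) = 43.692° → normalised to [0°, 360°): 43.692°.

44°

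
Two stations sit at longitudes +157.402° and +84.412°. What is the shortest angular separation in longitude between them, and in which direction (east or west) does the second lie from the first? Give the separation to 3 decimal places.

72.990° west

Raw difference: 84.412 − 157.402 = -72.99°.
Normalise into (−180°, 180°]: -72.99° stays -72.99°.
Negative ⇒ the second point lies to the west; separation 72.990°.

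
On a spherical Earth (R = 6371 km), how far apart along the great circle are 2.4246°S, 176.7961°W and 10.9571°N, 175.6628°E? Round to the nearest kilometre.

1706 km

Δλ = 175.6628 − -176.7961 = 352.4589°; wrapped into (−180°, 180°]: -7.5411°.
Δφ = 10.9571 − -2.4246 = 13.3817°.
a = sin²(Δφ/2) + cos φ₁ · cos φ₂ · sin²(Δλ/2) = 0.017817.
c = 2·atan2(√a, √(1−a)) = 0.26776 rad → d = 6371·c ≈ 1705.90 km.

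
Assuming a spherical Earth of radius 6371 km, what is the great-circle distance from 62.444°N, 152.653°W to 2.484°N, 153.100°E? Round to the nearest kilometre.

Δλ = 153.100 − -152.653 = 305.753°; wrapped into (−180°, 180°]: -54.247°.
Δφ = 2.484 − 62.444 = -59.960°.
a = sin²(Δφ/2) + cos φ₁ · cos φ₂ · sin²(Δλ/2) = 0.345764.
c = 2·atan2(√a, √(1−a)) = 1.25721 rad → d = 6371·c ≈ 8009.68 km.

8010 km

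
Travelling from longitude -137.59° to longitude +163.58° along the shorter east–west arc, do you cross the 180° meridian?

Yes

Naïve |163.58 − -137.59| = 301.17° > 180°, so the shorter arc goes the other way round — across 180°.
Signed shortest Δλ = ((163.58 − -137.59 + 180) mod 360) − 180 = -58.83°.
Going west by 58.83° from -137.59° passes through 180° before reaching +163.58°.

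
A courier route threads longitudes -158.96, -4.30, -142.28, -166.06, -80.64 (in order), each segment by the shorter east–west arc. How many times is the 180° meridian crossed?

Leg 1: -158.96° → -4.30°, shortest Δλ = 154.66° (east) — does not cross 180°.
Leg 2: -4.30° → -142.28°, shortest Δλ = -137.98° (west) — does not cross 180°.
Leg 3: -142.28° → -166.06°, shortest Δλ = -23.78° (west) — does not cross 180°.
Leg 4: -166.06° → -80.64°, shortest Δλ = 85.42° (east) — does not cross 180°.
Total crossings: 0.

0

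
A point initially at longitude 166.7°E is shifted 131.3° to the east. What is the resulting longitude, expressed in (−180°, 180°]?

Start at +166.7°; shift +131.3° → +298.0°.
+298.0° lies outside (−180°, 180°]; subtract 360° → -62.0°.

62.0°W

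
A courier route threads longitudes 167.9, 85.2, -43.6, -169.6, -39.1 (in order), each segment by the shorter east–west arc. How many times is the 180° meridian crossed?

Leg 1: +167.9° → +85.2°, shortest Δλ = -82.7° (west) — does not cross 180°.
Leg 2: +85.2° → -43.6°, shortest Δλ = -128.8° (west) — does not cross 180°.
Leg 3: -43.6° → -169.6°, shortest Δλ = -126.0° (west) — does not cross 180°.
Leg 4: -169.6° → -39.1°, shortest Δλ = 130.5° (east) — does not cross 180°.
Total crossings: 0.

0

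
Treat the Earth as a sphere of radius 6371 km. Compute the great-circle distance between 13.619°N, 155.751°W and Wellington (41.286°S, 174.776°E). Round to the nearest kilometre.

Δλ = 174.776 − -155.751 = 330.527°; wrapped into (−180°, 180°]: -29.473°.
Δφ = -41.286 − 13.619 = -54.905°.
a = sin²(Δφ/2) + cos φ₁ · cos φ₂ · sin²(Δλ/2) = 0.259788.
c = 2·atan2(√a, √(1−a)) = 1.06966 rad → d = 6371·c ≈ 6814.79 km.

6815 km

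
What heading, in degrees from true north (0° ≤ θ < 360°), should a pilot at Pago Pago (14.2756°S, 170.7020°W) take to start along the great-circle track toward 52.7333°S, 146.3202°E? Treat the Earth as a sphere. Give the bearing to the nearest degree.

212°

Δλ = 146.3202 − -170.7020 = 317.0222°; wrapped into (−180°, 180°]: -42.9778°.
θ = atan2( sin Δλ · cos φ₂ , cos φ₁ · sin φ₂ − sin φ₁ · cos φ₂ · cos Δλ )
  = atan2(-0.41280, -0.66201) = -148.054° → normalised to [0°, 360°): 211.946°.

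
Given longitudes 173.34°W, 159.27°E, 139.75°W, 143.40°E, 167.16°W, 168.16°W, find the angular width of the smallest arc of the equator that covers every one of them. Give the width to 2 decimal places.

76.85°

Sort the longitudes: -173.34°, -168.16°, -167.16°, -139.75°, +143.40°, +159.27°.
Eastward gaps between consecutive values (wrapping around): 5.18°, 1.00°, 27.41°, 283.15°, 15.87°, 27.39°.
Largest gap = 283.15° ⇒ minimal covering band is its complement: 360° − 283.15° = 76.85°.
Band runs from +143.40° eastward to -139.75°, crossing the antimeridian.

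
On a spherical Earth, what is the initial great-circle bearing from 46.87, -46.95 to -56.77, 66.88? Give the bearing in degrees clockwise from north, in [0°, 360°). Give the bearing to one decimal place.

129.3°

Δλ = 66.88 − -46.95 = 113.83°.
θ = atan2( sin Δλ · cos φ₂ , cos φ₁ · sin φ₂ − sin φ₁ · cos φ₂ · cos Δλ )
  = atan2(0.50128, -0.41028) = 129.299° → normalised to [0°, 360°): 129.299°.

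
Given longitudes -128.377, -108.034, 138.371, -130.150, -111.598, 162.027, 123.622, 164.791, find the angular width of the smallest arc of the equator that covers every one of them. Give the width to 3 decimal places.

128.344°

Sort the longitudes: -130.150°, -128.377°, -111.598°, -108.034°, +123.622°, +138.371°, +162.027°, +164.791°.
Eastward gaps between consecutive values (wrapping around): 1.773°, 16.779°, 3.564°, 231.656°, 14.749°, 23.656°, 2.764°, 65.059°.
Largest gap = 231.656° ⇒ minimal covering band is its complement: 360° − 231.656° = 128.344°.
Band runs from +123.622° eastward to -108.034°, crossing the antimeridian.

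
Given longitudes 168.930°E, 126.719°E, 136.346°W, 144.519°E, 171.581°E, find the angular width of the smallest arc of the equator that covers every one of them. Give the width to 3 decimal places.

96.935°

Sort the longitudes: -136.346°, +126.719°, +144.519°, +168.930°, +171.581°.
Eastward gaps between consecutive values (wrapping around): 263.065°, 17.800°, 24.411°, 2.651°, 52.073°.
Largest gap = 263.065° ⇒ minimal covering band is its complement: 360° − 263.065° = 96.935°.
Band runs from +126.719° eastward to -136.346°, crossing the antimeridian.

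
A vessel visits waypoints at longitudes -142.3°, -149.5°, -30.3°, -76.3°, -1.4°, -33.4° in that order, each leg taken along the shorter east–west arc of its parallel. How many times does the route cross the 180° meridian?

0

Leg 1: -142.3° → -149.5°, shortest Δλ = -7.2° (west) — does not cross 180°.
Leg 2: -149.5° → -30.3°, shortest Δλ = 119.2° (east) — does not cross 180°.
Leg 3: -30.3° → -76.3°, shortest Δλ = -46.0° (west) — does not cross 180°.
Leg 4: -76.3° → -1.4°, shortest Δλ = 74.9° (east) — does not cross 180°.
Leg 5: -1.4° → -33.4°, shortest Δλ = -32.0° (west) — does not cross 180°.
Total crossings: 0.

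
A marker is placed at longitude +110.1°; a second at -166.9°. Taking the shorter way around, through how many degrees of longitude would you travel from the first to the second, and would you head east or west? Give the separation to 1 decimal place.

83.0° east

Raw difference: -166.9 − 110.1 = -277.0°.
Normalise into (−180°, 180°]: -277.0° + 360° = 83.0°.
Positive ⇒ the second point lies to the east; separation 83.0°.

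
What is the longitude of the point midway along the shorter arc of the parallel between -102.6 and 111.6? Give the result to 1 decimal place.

Signed shortest Δλ from -102.6° to +111.6° is -145.8°.
Midpoint longitude = -102.6° + (-145.8°)/2 = -102.6° − 72.9° = -175.5°.
(The naïve average (-102.6 + +111.6)/2 = 4.5° is on the wrong side of the globe.)

-175.5°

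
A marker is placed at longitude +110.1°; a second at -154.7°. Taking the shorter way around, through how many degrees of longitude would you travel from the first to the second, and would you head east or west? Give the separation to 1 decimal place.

Raw difference: -154.7 − 110.1 = -264.8°.
Normalise into (−180°, 180°]: -264.8° + 360° = 95.2°.
Positive ⇒ the second point lies to the east; separation 95.2°.

95.2° east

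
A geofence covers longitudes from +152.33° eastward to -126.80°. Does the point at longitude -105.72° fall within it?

Band width going east from +152.33° to -126.80°: ((-126.80 − 152.33) mod 360) = 80.87°.
Offset of -105.72° east of the west edge: ((-105.72 − 152.33) mod 360) = 101.95°.
101.95° > 80.87° ⇒ outside.

No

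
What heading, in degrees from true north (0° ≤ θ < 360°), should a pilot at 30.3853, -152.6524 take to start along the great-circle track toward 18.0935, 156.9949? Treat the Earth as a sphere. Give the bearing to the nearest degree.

267°

Δλ = 156.9949 − -152.6524 = 309.6473°; wrapped into (−180°, 180°]: -50.3527°.
θ = atan2( sin Δλ · cos φ₂ , cos φ₁ · sin φ₂ − sin φ₁ · cos φ₂ · cos Δλ )
  = atan2(-0.73191, -0.03887) = -93.040° → normalised to [0°, 360°): 266.960°.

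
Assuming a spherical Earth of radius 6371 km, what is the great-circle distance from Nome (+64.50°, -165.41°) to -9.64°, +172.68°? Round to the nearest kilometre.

8446 km

Δλ = 172.68 − -165.41 = 338.09°; wrapped into (−180°, 180°]: -21.91°.
Δφ = -9.64 − 64.50 = -74.14°.
a = sin²(Δφ/2) + cos φ₁ · cos φ₂ · sin²(Δλ/2) = 0.378684.
c = 2·atan2(√a, √(1−a)) = 1.32572 rad → d = 6371·c ≈ 8446.15 km.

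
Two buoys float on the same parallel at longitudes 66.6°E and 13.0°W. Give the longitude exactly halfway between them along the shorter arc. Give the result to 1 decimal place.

26.8°E

Signed shortest Δλ from +66.6° to -13.0° is -79.6°.
Midpoint longitude = +66.6° + (-79.6°)/2 = +66.6° − 39.8° = +26.8°.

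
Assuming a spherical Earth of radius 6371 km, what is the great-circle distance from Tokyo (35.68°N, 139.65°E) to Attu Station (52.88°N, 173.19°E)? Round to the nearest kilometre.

Δλ = 173.19 − 139.65 = 33.54°.
Δφ = 52.88 − 35.68 = 17.20°.
a = sin²(Δφ/2) + cos φ₁ · cos φ₂ · sin²(Δλ/2) = 0.063170.
c = 2·atan2(√a, √(1−a)) = 0.50812 rad → d = 6371·c ≈ 3237.25 km.

3237 km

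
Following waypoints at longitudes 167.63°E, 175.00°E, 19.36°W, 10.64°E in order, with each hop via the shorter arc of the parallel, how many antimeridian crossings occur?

Leg 1: +167.63° → +175.00°, shortest Δλ = 7.37° (east) — does not cross 180°.
Leg 2: +175.00° → -19.36°, shortest Δλ = 165.64° (east) — crosses 180°.
Leg 3: -19.36° → +10.64°, shortest Δλ = 30.0° (east) — does not cross 180°.
Total crossings: 1.

1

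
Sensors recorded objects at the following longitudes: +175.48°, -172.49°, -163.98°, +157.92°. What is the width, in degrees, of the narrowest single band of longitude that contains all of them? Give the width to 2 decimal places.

38.10°

Sort the longitudes: -172.49°, -163.98°, +157.92°, +175.48°.
Eastward gaps between consecutive values (wrapping around): 8.51°, 321.90°, 17.56°, 12.03°.
Largest gap = 321.90° ⇒ minimal covering band is its complement: 360° − 321.90° = 38.10°.
Band runs from +157.92° eastward to -163.98°, crossing the antimeridian.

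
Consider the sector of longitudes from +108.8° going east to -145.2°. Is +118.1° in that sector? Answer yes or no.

Band width going east from +108.8° to -145.2°: ((-145.2 − 108.8) mod 360) = 106.0°.
Offset of +118.1° east of the west edge: ((118.1 − 108.8) mod 360) = 9.3°.
9.3° ≤ 106.0° ⇒ inside.

Yes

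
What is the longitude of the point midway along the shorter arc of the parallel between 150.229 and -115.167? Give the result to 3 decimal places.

-162.469°

Signed shortest Δλ from +150.229° to -115.167° is +94.604°.
Midpoint longitude = +150.229° + (+94.604°)/2 = +150.229° + 47.302° = +197.531°.
Normalise into (−180°, 180°]: -162.469°.
(The naïve average (+150.229 + -115.167)/2 = 17.531° is on the wrong side of the globe.)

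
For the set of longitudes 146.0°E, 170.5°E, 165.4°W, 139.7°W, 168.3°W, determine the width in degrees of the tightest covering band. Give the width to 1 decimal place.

Sort the longitudes: -168.3°, -165.4°, -139.7°, +146.0°, +170.5°.
Eastward gaps between consecutive values (wrapping around): 2.9°, 25.7°, 285.7°, 24.5°, 21.2°.
Largest gap = 285.7° ⇒ minimal covering band is its complement: 360° − 285.7° = 74.3°.
Band runs from +146.0° eastward to -139.7°, crossing the antimeridian.

74.3°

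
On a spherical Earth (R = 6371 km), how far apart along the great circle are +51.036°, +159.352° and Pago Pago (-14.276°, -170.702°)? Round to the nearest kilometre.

7822 km

Δλ = -170.702 − 159.352 = -330.054°; wrapped into (−180°, 180°]: 29.946°.
Δφ = -14.276 − 51.036 = -65.312°.
a = sin²(Δφ/2) + cos φ₁ · cos φ₂ · sin²(Δλ/2) = 0.331841.
c = 2·atan2(√a, √(1−a)) = 1.22779 rad → d = 6371·c ≈ 7822.26 km.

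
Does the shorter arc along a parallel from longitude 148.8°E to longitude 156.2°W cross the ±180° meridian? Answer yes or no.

Naïve |-156.2 − 148.8| = 305.0° > 180°, so the shorter arc goes the other way round — across 180°.
Signed shortest Δλ = ((-156.2 − 148.8 + 180) mod 360) − 180 = 55.0°.
Going east by 55.0° from +148.8° passes through 180° before reaching -156.2°.

Yes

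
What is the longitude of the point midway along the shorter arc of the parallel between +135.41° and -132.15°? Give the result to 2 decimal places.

Signed shortest Δλ from +135.41° to -132.15° is +92.44°.
Midpoint longitude = +135.41° + (+92.44°)/2 = +135.41° + 46.22° = +181.63°.
Normalise into (−180°, 180°]: -178.37°.
(The naïve average (+135.41 + -132.15)/2 = 1.63° is on the wrong side of the globe.)

-178.37°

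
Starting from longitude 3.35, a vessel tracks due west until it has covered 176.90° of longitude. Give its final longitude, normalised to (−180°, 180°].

Start at +3.35°; shift −176.90° → -173.55°.
-173.55° already lies in (−180°, 180°].

-173.55°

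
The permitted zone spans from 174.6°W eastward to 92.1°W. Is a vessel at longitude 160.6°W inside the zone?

Band width going east from -174.6° to -92.1°: ((-92.1 − -174.6) mod 360) = 82.5°.
Offset of -160.6° east of the west edge: ((-160.6 − -174.6) mod 360) = 14.0°.
14.0° ≤ 82.5° ⇒ inside.

Yes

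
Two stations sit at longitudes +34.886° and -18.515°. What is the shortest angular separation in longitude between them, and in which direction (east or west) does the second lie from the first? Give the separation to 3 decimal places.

53.401° west

Raw difference: -18.515 − 34.886 = -53.401°.
Normalise into (−180°, 180°]: -53.401° stays -53.401°.
Negative ⇒ the second point lies to the west; separation 53.401°.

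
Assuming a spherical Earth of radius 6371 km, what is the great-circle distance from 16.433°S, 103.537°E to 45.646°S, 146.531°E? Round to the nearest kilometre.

Δλ = 146.531 − 103.537 = 42.994°.
Δφ = -45.646 − -16.433 = -29.213°.
a = sin²(Δφ/2) + cos φ₁ · cos φ₂ · sin²(Δλ/2) = 0.153638.
c = 2·atan2(√a, √(1−a)) = 0.80554 rad → d = 6371·c ≈ 5132.08 km.

5132 km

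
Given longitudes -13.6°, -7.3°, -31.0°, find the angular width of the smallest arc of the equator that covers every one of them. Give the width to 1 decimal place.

23.7°

Sort the longitudes: -31.0°, -13.6°, -7.3°.
Eastward gaps between consecutive values (wrapping around): 17.4°, 6.3°, 336.3°.
Largest gap = 336.3° ⇒ minimal covering band is its complement: 360° − 336.3° = 23.7°.
Band runs from -31.0° eastward to -7.3°.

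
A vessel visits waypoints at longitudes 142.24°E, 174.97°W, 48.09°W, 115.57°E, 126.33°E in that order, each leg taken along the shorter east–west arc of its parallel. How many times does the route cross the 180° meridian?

Leg 1: +142.24° → -174.97°, shortest Δλ = 42.79° (east) — crosses 180°.
Leg 2: -174.97° → -48.09°, shortest Δλ = 126.88° (east) — does not cross 180°.
Leg 3: -48.09° → +115.57°, shortest Δλ = 163.66° (east) — does not cross 180°.
Leg 4: +115.57° → +126.33°, shortest Δλ = 10.76° (east) — does not cross 180°.
Total crossings: 1.

1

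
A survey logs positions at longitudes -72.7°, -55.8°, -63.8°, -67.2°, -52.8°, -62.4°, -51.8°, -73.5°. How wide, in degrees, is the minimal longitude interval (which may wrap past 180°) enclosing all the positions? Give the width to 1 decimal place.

21.7°

Sort the longitudes: -73.5°, -72.7°, -67.2°, -63.8°, -62.4°, -55.8°, -52.8°, -51.8°.
Eastward gaps between consecutive values (wrapping around): 0.8°, 5.5°, 3.4°, 1.4°, 6.6°, 3.0°, 1.0°, 338.3°.
Largest gap = 338.3° ⇒ minimal covering band is its complement: 360° − 338.3° = 21.7°.
Band runs from -73.5° eastward to -51.8°.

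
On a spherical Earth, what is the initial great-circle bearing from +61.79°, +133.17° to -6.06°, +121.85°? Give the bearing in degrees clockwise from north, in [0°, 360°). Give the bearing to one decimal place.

Δλ = 121.85 − 133.17 = -11.32°.
θ = atan2( sin Δλ · cos φ₂ , cos φ₁ · sin φ₂ − sin φ₁ · cos φ₂ · cos Δλ )
  = atan2(-0.19519, -0.90915) = -167.883° → normalised to [0°, 360°): 192.117°.

192.1°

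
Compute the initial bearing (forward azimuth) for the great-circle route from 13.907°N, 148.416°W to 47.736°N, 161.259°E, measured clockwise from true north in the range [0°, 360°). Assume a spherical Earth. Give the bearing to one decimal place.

319.9°

Δλ = 161.259 − -148.416 = 309.675°; wrapped into (−180°, 180°]: -50.325°.
θ = atan2( sin Δλ · cos φ₂ , cos φ₁ · sin φ₂ − sin φ₁ · cos φ₂ · cos Δλ )
  = atan2(-0.51765, 0.61516) = -40.080° → normalised to [0°, 360°): 319.920°.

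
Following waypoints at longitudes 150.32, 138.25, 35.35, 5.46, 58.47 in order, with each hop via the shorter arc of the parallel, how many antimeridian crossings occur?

0

Leg 1: +150.32° → +138.25°, shortest Δλ = -12.07° (west) — does not cross 180°.
Leg 2: +138.25° → +35.35°, shortest Δλ = -102.9° (west) — does not cross 180°.
Leg 3: +35.35° → +5.46°, shortest Δλ = -29.89° (west) — does not cross 180°.
Leg 4: +5.46° → +58.47°, shortest Δλ = 53.01° (east) — does not cross 180°.
Total crossings: 0.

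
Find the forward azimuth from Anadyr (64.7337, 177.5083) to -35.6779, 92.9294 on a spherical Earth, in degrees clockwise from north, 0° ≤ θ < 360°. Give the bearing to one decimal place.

248.5°

Δλ = 92.9294 − 177.5083 = -84.5789°.
θ = atan2( sin Δλ · cos φ₂ , cos φ₁ · sin φ₂ − sin φ₁ · cos φ₂ · cos Δλ )
  = atan2(-0.80868, -0.31834) = -111.487° → normalised to [0°, 360°): 248.513°.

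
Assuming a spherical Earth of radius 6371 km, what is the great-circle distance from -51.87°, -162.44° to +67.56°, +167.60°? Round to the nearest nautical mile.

Δλ = 167.60 − -162.44 = 330.04°; wrapped into (−180°, 180°]: -29.96°.
Δφ = 67.56 − -51.87 = 119.43°.
a = sin²(Δφ/2) + cos φ₁ · cos φ₂ · sin²(Δλ/2) = 0.761427.
c = 2·atan2(√a, √(1−a)) = 2.12099 rad → d = 6371·c ≈ 13512.84 km ≈ 7296.35 nmi.

7296 nmi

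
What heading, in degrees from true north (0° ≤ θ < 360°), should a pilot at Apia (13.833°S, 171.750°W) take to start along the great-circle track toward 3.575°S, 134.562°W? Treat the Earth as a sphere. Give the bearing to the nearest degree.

78°

Δλ = -134.562 − -171.750 = 37.188°.
θ = atan2( sin Δλ · cos φ₂ , cos φ₁ · sin φ₂ − sin φ₁ · cos φ₂ · cos Δλ )
  = atan2(0.60326, 0.12956) = 77.879° → normalised to [0°, 360°): 77.879°.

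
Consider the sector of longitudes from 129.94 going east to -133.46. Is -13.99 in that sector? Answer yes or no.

No

Band width going east from +129.94° to -133.46°: ((-133.46 − 129.94) mod 360) = 96.60°.
Offset of -13.99° east of the west edge: ((-13.99 − 129.94) mod 360) = 216.07°.
216.07° > 96.60° ⇒ outside.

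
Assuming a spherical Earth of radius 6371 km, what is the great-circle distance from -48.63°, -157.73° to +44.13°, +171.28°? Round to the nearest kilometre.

Δλ = 171.28 − -157.73 = 329.01°; wrapped into (−180°, 180°]: -30.99°.
Δφ = 44.13 − -48.63 = 92.76°.
a = sin²(Δφ/2) + cos φ₁ · cos φ₂ · sin²(Δλ/2) = 0.557934.
c = 2·atan2(√a, √(1−a)) = 1.68692 rad → d = 6371·c ≈ 10747.39 km.

10747 km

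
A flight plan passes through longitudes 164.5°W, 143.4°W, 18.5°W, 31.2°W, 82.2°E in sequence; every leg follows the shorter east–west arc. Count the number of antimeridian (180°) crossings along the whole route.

0

Leg 1: -164.5° → -143.4°, shortest Δλ = 21.1° (east) — does not cross 180°.
Leg 2: -143.4° → -18.5°, shortest Δλ = 124.9° (east) — does not cross 180°.
Leg 3: -18.5° → -31.2°, shortest Δλ = -12.7° (west) — does not cross 180°.
Leg 4: -31.2° → +82.2°, shortest Δλ = 113.4° (east) — does not cross 180°.
Total crossings: 0.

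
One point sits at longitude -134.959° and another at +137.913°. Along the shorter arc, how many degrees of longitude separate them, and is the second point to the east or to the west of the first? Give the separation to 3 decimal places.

87.128° west

Raw difference: 137.913 − -134.959 = 272.872°.
Normalise into (−180°, 180°]: 272.872° − 360° = -87.128°.
Negative ⇒ the second point lies to the west; separation 87.128°.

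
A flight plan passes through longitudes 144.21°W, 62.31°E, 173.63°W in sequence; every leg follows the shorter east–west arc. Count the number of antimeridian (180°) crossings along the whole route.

2

Leg 1: -144.21° → +62.31°, shortest Δλ = -153.48° (west) — crosses 180°.
Leg 2: +62.31° → -173.63°, shortest Δλ = 124.06° (east) — crosses 180°.
Total crossings: 2.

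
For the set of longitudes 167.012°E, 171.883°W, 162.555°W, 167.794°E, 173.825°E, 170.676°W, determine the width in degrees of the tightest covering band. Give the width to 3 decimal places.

30.433°

Sort the longitudes: -171.883°, -170.676°, -162.555°, +167.012°, +167.794°, +173.825°.
Eastward gaps between consecutive values (wrapping around): 1.207°, 8.121°, 329.567°, 0.782°, 6.031°, 14.292°.
Largest gap = 329.567° ⇒ minimal covering band is its complement: 360° − 329.567° = 30.433°.
Band runs from +167.012° eastward to -162.555°, crossing the antimeridian.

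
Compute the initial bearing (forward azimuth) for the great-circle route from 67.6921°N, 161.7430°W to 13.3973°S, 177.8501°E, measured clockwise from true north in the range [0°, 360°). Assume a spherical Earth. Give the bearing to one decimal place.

200.0°

Δλ = 177.8501 − -161.7430 = 339.5931°; wrapped into (−180°, 180°]: -20.4069°.
θ = atan2( sin Δλ · cos φ₂ , cos φ₁ · sin φ₂ − sin φ₁ · cos φ₂ · cos Δλ )
  = atan2(-0.33920, -0.93145) = -159.990° → normalised to [0°, 360°): 200.010°.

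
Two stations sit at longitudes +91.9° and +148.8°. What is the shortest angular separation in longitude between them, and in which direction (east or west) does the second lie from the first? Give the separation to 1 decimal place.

56.9° east

Raw difference: 148.8 − 91.9 = 56.9°.
Normalise into (−180°, 180°]: 56.9° stays 56.9°.
Positive ⇒ the second point lies to the east; separation 56.9°.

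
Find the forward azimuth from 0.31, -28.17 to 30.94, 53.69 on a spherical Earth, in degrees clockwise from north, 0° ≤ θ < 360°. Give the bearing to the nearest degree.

Δλ = 53.69 − -28.17 = 81.86°.
θ = atan2( sin Δλ · cos φ₂ , cos φ₁ · sin φ₂ − sin φ₁ · cos φ₂ · cos Δλ )
  = atan2(0.84906, 0.51348) = 58.836° → normalised to [0°, 360°): 58.836°.

59°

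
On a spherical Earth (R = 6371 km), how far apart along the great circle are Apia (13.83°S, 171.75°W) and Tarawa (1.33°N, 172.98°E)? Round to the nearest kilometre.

2382 km

Δλ = 172.98 − -171.75 = 344.73°; wrapped into (−180°, 180°]: -15.27°.
Δφ = 1.33 − -13.83 = 15.16°.
a = sin²(Δφ/2) + cos φ₁ · cos φ₂ · sin²(Δλ/2) = 0.034536.
c = 2·atan2(√a, √(1−a)) = 0.37385 rad → d = 6371·c ≈ 2381.81 km.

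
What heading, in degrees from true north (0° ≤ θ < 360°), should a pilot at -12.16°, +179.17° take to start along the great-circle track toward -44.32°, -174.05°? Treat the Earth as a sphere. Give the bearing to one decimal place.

171.0°

Δλ = -174.05 − 179.17 = -353.22°; wrapped into (−180°, 180°]: 6.78°.
θ = atan2( sin Δλ · cos φ₂ , cos φ₁ · sin φ₂ − sin φ₁ · cos φ₂ · cos Δλ )
  = atan2(0.08446, -0.53334) = 171.001° → normalised to [0°, 360°): 171.001°.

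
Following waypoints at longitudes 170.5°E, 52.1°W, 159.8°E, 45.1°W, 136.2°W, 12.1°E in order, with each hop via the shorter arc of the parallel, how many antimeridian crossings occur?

3

Leg 1: +170.5° → -52.1°, shortest Δλ = 137.4° (east) — crosses 180°.
Leg 2: -52.1° → +159.8°, shortest Δλ = -148.1° (west) — crosses 180°.
Leg 3: +159.8° → -45.1°, shortest Δλ = 155.1° (east) — crosses 180°.
Leg 4: -45.1° → -136.2°, shortest Δλ = -91.1° (west) — does not cross 180°.
Leg 5: -136.2° → +12.1°, shortest Δλ = 148.3° (east) — does not cross 180°.
Total crossings: 3.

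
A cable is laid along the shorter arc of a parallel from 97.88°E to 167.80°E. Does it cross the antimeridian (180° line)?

Signed shortest Δλ = ((167.80 − 97.88 + 180) mod 360) − 180 = 69.92°.
Going east by 69.92° from +97.88° reaches +167.80° without touching 180°.

No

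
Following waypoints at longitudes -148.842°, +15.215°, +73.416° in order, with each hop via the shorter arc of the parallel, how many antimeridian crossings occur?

0

Leg 1: -148.842° → +15.215°, shortest Δλ = 164.057° (east) — does not cross 180°.
Leg 2: +15.215° → +73.416°, shortest Δλ = 58.201° (east) — does not cross 180°.
Total crossings: 0.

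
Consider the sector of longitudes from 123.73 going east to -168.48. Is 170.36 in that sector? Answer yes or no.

Band width going east from +123.73° to -168.48°: ((-168.48 − 123.73) mod 360) = 67.79°.
Offset of +170.36° east of the west edge: ((170.36 − 123.73) mod 360) = 46.63°.
46.63° ≤ 67.79° ⇒ inside.

Yes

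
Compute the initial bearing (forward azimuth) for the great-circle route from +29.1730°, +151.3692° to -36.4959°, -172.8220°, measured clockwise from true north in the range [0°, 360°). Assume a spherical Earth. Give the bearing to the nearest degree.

Δλ = -172.8220 − 151.3692 = -324.1912°; wrapped into (−180°, 180°]: 35.8088°.
θ = atan2( sin Δλ · cos φ₂ , cos φ₁ · sin φ₂ − sin φ₁ · cos φ₂ · cos Δλ )
  = atan2(0.47035, -0.83711) = 150.670° → normalised to [0°, 360°): 150.670°.

151°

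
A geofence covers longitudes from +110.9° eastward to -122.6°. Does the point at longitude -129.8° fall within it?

Band width going east from +110.9° to -122.6°: ((-122.6 − 110.9) mod 360) = 126.5°.
Offset of -129.8° east of the west edge: ((-129.8 − 110.9) mod 360) = 119.3°.
119.3° ≤ 126.5° ⇒ inside.

Yes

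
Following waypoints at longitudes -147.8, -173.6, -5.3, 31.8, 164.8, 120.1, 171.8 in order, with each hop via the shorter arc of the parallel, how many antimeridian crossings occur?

Leg 1: -147.8° → -173.6°, shortest Δλ = -25.8° (west) — does not cross 180°.
Leg 2: -173.6° → -5.3°, shortest Δλ = 168.3° (east) — does not cross 180°.
Leg 3: -5.3° → +31.8°, shortest Δλ = 37.1° (east) — does not cross 180°.
Leg 4: +31.8° → +164.8°, shortest Δλ = 133.0° (east) — does not cross 180°.
Leg 5: +164.8° → +120.1°, shortest Δλ = -44.7° (west) — does not cross 180°.
Leg 6: +120.1° → +171.8°, shortest Δλ = 51.7° (east) — does not cross 180°.
Total crossings: 0.

0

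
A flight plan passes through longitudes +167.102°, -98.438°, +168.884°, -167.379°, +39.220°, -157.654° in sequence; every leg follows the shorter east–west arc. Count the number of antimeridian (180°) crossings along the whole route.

Leg 1: +167.102° → -98.438°, shortest Δλ = 94.46° (east) — crosses 180°.
Leg 2: -98.438° → +168.884°, shortest Δλ = -92.678° (west) — crosses 180°.
Leg 3: +168.884° → -167.379°, shortest Δλ = 23.737° (east) — crosses 180°.
Leg 4: -167.379° → +39.220°, shortest Δλ = -153.401° (west) — crosses 180°.
Leg 5: +39.220° → -157.654°, shortest Δλ = 163.126° (east) — crosses 180°.
Total crossings: 5.

5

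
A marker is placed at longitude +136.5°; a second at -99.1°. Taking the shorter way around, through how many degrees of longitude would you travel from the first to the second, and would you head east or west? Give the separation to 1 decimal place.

124.4° east

Raw difference: -99.1 − 136.5 = -235.6°.
Normalise into (−180°, 180°]: -235.6° + 360° = 124.4°.
Positive ⇒ the second point lies to the east; separation 124.4°.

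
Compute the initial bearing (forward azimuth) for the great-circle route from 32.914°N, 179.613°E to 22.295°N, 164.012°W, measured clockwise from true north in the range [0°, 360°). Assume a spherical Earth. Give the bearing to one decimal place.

Δλ = -164.012 − 179.613 = -343.625°; wrapped into (−180°, 180°]: 16.375°.
θ = atan2( sin Δλ · cos φ₂ , cos φ₁ · sin φ₂ − sin φ₁ · cos φ₂ · cos Δλ )
  = atan2(0.26085, -0.16388) = 122.140° → normalised to [0°, 360°): 122.140°.

122.1°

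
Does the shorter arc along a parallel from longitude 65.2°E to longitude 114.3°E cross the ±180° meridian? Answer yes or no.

Signed shortest Δλ = ((114.3 − 65.2 + 180) mod 360) − 180 = 49.1°.
Going east by 49.1° from +65.2° reaches +114.3° without touching 180°.

No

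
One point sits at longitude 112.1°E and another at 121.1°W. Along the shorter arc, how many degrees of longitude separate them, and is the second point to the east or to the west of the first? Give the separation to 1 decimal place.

126.8° east

Raw difference: -121.1 − 112.1 = -233.2°.
Normalise into (−180°, 180°]: -233.2° + 360° = 126.8°.
Positive ⇒ the second point lies to the east; separation 126.8°.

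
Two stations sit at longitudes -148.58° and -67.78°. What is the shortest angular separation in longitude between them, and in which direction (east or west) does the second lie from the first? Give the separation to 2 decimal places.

80.80° east

Raw difference: -67.78 − -148.58 = 80.8°.
Normalise into (−180°, 180°]: 80.8° stays 80.8°.
Positive ⇒ the second point lies to the east; separation 80.80°.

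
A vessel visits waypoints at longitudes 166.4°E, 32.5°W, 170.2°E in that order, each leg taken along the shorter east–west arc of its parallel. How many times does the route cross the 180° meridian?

Leg 1: +166.4° → -32.5°, shortest Δλ = 161.1° (east) — crosses 180°.
Leg 2: -32.5° → +170.2°, shortest Δλ = -157.3° (west) — crosses 180°.
Total crossings: 2.

2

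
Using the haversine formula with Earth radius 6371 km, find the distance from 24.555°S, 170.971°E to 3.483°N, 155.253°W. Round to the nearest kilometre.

4800 km

Δλ = -155.253 − 170.971 = -326.224°; wrapped into (−180°, 180°]: 33.776°.
Δφ = 3.483 − -24.555 = 28.038°.
a = sin²(Δφ/2) + cos φ₁ · cos φ₂ · sin²(Δλ/2) = 0.135299.
c = 2·atan2(√a, √(1−a)) = 0.75335 rad → d = 6371·c ≈ 4799.59 km.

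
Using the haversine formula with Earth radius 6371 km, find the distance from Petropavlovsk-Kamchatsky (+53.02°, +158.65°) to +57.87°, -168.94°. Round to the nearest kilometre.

Δλ = -168.94 − 158.65 = -327.59°; wrapped into (−180°, 180°]: 32.41°.
Δφ = 57.87 − 53.02 = 4.85°.
a = sin²(Δφ/2) + cos φ₁ · cos φ₂ · sin²(Δλ/2) = 0.026707.
c = 2·atan2(√a, √(1−a)) = 0.32832 rad → d = 6371·c ≈ 2091.70 km.

2092 km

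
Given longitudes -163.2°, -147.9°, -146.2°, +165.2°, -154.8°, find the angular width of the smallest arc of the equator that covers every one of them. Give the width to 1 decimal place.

48.6°

Sort the longitudes: -163.2°, -154.8°, -147.9°, -146.2°, +165.2°.
Eastward gaps between consecutive values (wrapping around): 8.4°, 6.9°, 1.7°, 311.4°, 31.6°.
Largest gap = 311.4° ⇒ minimal covering band is its complement: 360° − 311.4° = 48.6°.
Band runs from +165.2° eastward to -146.2°, crossing the antimeridian.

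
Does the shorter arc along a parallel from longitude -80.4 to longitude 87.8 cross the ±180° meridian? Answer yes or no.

Signed shortest Δλ = ((87.8 − -80.4 + 180) mod 360) − 180 = 168.2°.
Going east by 168.2° from -80.4° reaches +87.8° without touching 180°.

No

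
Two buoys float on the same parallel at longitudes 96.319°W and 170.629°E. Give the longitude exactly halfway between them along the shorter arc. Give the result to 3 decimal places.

Signed shortest Δλ from -96.319° to +170.629° is -93.052°.
Midpoint longitude = -96.319° + (-93.052°)/2 = -96.319° − 46.526° = -142.845°.
(The naïve average (-96.319 + +170.629)/2 = 37.155° is on the wrong side of the globe.)

142.845°W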